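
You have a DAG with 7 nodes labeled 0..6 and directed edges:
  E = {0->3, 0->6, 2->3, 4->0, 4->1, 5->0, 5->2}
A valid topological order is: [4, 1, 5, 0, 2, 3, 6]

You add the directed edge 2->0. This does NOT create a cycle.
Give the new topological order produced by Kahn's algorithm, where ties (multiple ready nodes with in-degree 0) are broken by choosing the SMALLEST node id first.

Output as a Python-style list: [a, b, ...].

Answer: [4, 1, 5, 2, 0, 3, 6]

Derivation:
Old toposort: [4, 1, 5, 0, 2, 3, 6]
Added edge: 2->0
Position of 2 (4) > position of 0 (3). Must reorder: 2 must now come before 0.
Run Kahn's algorithm (break ties by smallest node id):
  initial in-degrees: [3, 1, 1, 2, 0, 0, 1]
  ready (indeg=0): [4, 5]
  pop 4: indeg[0]->2; indeg[1]->0 | ready=[1, 5] | order so far=[4]
  pop 1: no out-edges | ready=[5] | order so far=[4, 1]
  pop 5: indeg[0]->1; indeg[2]->0 | ready=[2] | order so far=[4, 1, 5]
  pop 2: indeg[0]->0; indeg[3]->1 | ready=[0] | order so far=[4, 1, 5, 2]
  pop 0: indeg[3]->0; indeg[6]->0 | ready=[3, 6] | order so far=[4, 1, 5, 2, 0]
  pop 3: no out-edges | ready=[6] | order so far=[4, 1, 5, 2, 0, 3]
  pop 6: no out-edges | ready=[] | order so far=[4, 1, 5, 2, 0, 3, 6]
  Result: [4, 1, 5, 2, 0, 3, 6]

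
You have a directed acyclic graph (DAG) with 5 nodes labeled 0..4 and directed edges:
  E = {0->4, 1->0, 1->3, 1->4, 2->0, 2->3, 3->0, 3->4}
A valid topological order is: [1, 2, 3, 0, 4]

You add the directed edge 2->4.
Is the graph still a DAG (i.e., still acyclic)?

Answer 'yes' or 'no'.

Answer: yes

Derivation:
Given toposort: [1, 2, 3, 0, 4]
Position of 2: index 1; position of 4: index 4
New edge 2->4: forward
Forward edge: respects the existing order. Still a DAG, same toposort still valid.
Still a DAG? yes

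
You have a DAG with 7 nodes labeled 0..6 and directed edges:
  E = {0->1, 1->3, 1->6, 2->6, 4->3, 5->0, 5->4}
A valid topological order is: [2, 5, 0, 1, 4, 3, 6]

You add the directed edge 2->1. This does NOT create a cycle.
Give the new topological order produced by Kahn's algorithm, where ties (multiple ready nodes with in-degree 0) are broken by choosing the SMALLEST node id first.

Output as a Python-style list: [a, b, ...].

Old toposort: [2, 5, 0, 1, 4, 3, 6]
Added edge: 2->1
Position of 2 (0) < position of 1 (3). Old order still valid.
Run Kahn's algorithm (break ties by smallest node id):
  initial in-degrees: [1, 2, 0, 2, 1, 0, 2]
  ready (indeg=0): [2, 5]
  pop 2: indeg[1]->1; indeg[6]->1 | ready=[5] | order so far=[2]
  pop 5: indeg[0]->0; indeg[4]->0 | ready=[0, 4] | order so far=[2, 5]
  pop 0: indeg[1]->0 | ready=[1, 4] | order so far=[2, 5, 0]
  pop 1: indeg[3]->1; indeg[6]->0 | ready=[4, 6] | order so far=[2, 5, 0, 1]
  pop 4: indeg[3]->0 | ready=[3, 6] | order so far=[2, 5, 0, 1, 4]
  pop 3: no out-edges | ready=[6] | order so far=[2, 5, 0, 1, 4, 3]
  pop 6: no out-edges | ready=[] | order so far=[2, 5, 0, 1, 4, 3, 6]
  Result: [2, 5, 0, 1, 4, 3, 6]

Answer: [2, 5, 0, 1, 4, 3, 6]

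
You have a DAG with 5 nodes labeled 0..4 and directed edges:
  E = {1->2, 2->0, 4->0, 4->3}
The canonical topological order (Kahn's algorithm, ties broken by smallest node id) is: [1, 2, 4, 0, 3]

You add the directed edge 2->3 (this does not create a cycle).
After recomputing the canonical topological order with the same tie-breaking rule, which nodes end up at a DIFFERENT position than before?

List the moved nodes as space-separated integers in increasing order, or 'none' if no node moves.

Answer: none

Derivation:
Old toposort: [1, 2, 4, 0, 3]
Added edge 2->3
Recompute Kahn (smallest-id tiebreak):
  initial in-degrees: [2, 0, 1, 2, 0]
  ready (indeg=0): [1, 4]
  pop 1: indeg[2]->0 | ready=[2, 4] | order so far=[1]
  pop 2: indeg[0]->1; indeg[3]->1 | ready=[4] | order so far=[1, 2]
  pop 4: indeg[0]->0; indeg[3]->0 | ready=[0, 3] | order so far=[1, 2, 4]
  pop 0: no out-edges | ready=[3] | order so far=[1, 2, 4, 0]
  pop 3: no out-edges | ready=[] | order so far=[1, 2, 4, 0, 3]
New canonical toposort: [1, 2, 4, 0, 3]
Compare positions:
  Node 0: index 3 -> 3 (same)
  Node 1: index 0 -> 0 (same)
  Node 2: index 1 -> 1 (same)
  Node 3: index 4 -> 4 (same)
  Node 4: index 2 -> 2 (same)
Nodes that changed position: none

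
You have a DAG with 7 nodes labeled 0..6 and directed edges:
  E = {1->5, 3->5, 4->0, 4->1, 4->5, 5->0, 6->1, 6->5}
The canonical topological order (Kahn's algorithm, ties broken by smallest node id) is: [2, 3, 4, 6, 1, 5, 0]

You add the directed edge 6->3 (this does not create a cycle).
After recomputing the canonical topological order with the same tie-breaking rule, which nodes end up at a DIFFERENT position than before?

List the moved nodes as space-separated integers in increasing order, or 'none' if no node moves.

Old toposort: [2, 3, 4, 6, 1, 5, 0]
Added edge 6->3
Recompute Kahn (smallest-id tiebreak):
  initial in-degrees: [2, 2, 0, 1, 0, 4, 0]
  ready (indeg=0): [2, 4, 6]
  pop 2: no out-edges | ready=[4, 6] | order so far=[2]
  pop 4: indeg[0]->1; indeg[1]->1; indeg[5]->3 | ready=[6] | order so far=[2, 4]
  pop 6: indeg[1]->0; indeg[3]->0; indeg[5]->2 | ready=[1, 3] | order so far=[2, 4, 6]
  pop 1: indeg[5]->1 | ready=[3] | order so far=[2, 4, 6, 1]
  pop 3: indeg[5]->0 | ready=[5] | order so far=[2, 4, 6, 1, 3]
  pop 5: indeg[0]->0 | ready=[0] | order so far=[2, 4, 6, 1, 3, 5]
  pop 0: no out-edges | ready=[] | order so far=[2, 4, 6, 1, 3, 5, 0]
New canonical toposort: [2, 4, 6, 1, 3, 5, 0]
Compare positions:
  Node 0: index 6 -> 6 (same)
  Node 1: index 4 -> 3 (moved)
  Node 2: index 0 -> 0 (same)
  Node 3: index 1 -> 4 (moved)
  Node 4: index 2 -> 1 (moved)
  Node 5: index 5 -> 5 (same)
  Node 6: index 3 -> 2 (moved)
Nodes that changed position: 1 3 4 6

Answer: 1 3 4 6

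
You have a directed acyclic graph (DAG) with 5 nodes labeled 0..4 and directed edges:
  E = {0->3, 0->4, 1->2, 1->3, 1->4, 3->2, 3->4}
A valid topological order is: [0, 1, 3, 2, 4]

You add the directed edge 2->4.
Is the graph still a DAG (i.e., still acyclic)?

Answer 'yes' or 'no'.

Answer: yes

Derivation:
Given toposort: [0, 1, 3, 2, 4]
Position of 2: index 3; position of 4: index 4
New edge 2->4: forward
Forward edge: respects the existing order. Still a DAG, same toposort still valid.
Still a DAG? yes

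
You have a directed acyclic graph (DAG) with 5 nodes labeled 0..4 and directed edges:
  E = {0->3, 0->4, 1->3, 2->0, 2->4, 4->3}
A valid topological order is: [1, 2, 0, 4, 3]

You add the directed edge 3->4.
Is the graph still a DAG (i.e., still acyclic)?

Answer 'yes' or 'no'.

Given toposort: [1, 2, 0, 4, 3]
Position of 3: index 4; position of 4: index 3
New edge 3->4: backward (u after v in old order)
Backward edge: old toposort is now invalid. Check if this creates a cycle.
Does 4 already reach 3? Reachable from 4: [3, 4]. YES -> cycle!
Still a DAG? no

Answer: no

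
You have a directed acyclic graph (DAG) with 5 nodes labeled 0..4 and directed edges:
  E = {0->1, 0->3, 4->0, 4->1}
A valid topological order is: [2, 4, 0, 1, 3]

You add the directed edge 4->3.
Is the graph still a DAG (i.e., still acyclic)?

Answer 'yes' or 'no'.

Answer: yes

Derivation:
Given toposort: [2, 4, 0, 1, 3]
Position of 4: index 1; position of 3: index 4
New edge 4->3: forward
Forward edge: respects the existing order. Still a DAG, same toposort still valid.
Still a DAG? yes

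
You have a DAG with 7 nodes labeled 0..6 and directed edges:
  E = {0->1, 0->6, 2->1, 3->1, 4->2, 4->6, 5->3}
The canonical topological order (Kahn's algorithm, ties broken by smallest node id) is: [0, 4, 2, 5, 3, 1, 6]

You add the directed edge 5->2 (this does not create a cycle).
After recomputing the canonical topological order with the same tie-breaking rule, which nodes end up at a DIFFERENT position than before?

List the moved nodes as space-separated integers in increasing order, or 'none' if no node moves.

Answer: 2 5

Derivation:
Old toposort: [0, 4, 2, 5, 3, 1, 6]
Added edge 5->2
Recompute Kahn (smallest-id tiebreak):
  initial in-degrees: [0, 3, 2, 1, 0, 0, 2]
  ready (indeg=0): [0, 4, 5]
  pop 0: indeg[1]->2; indeg[6]->1 | ready=[4, 5] | order so far=[0]
  pop 4: indeg[2]->1; indeg[6]->0 | ready=[5, 6] | order so far=[0, 4]
  pop 5: indeg[2]->0; indeg[3]->0 | ready=[2, 3, 6] | order so far=[0, 4, 5]
  pop 2: indeg[1]->1 | ready=[3, 6] | order so far=[0, 4, 5, 2]
  pop 3: indeg[1]->0 | ready=[1, 6] | order so far=[0, 4, 5, 2, 3]
  pop 1: no out-edges | ready=[6] | order so far=[0, 4, 5, 2, 3, 1]
  pop 6: no out-edges | ready=[] | order so far=[0, 4, 5, 2, 3, 1, 6]
New canonical toposort: [0, 4, 5, 2, 3, 1, 6]
Compare positions:
  Node 0: index 0 -> 0 (same)
  Node 1: index 5 -> 5 (same)
  Node 2: index 2 -> 3 (moved)
  Node 3: index 4 -> 4 (same)
  Node 4: index 1 -> 1 (same)
  Node 5: index 3 -> 2 (moved)
  Node 6: index 6 -> 6 (same)
Nodes that changed position: 2 5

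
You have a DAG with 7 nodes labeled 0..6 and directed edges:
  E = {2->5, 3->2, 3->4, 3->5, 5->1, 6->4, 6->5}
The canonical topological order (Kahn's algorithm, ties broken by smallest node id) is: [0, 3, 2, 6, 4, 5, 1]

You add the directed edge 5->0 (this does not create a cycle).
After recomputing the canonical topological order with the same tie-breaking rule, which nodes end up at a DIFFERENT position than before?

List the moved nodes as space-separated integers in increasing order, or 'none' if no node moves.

Answer: 0 2 3 4 5 6

Derivation:
Old toposort: [0, 3, 2, 6, 4, 5, 1]
Added edge 5->0
Recompute Kahn (smallest-id tiebreak):
  initial in-degrees: [1, 1, 1, 0, 2, 3, 0]
  ready (indeg=0): [3, 6]
  pop 3: indeg[2]->0; indeg[4]->1; indeg[5]->2 | ready=[2, 6] | order so far=[3]
  pop 2: indeg[5]->1 | ready=[6] | order so far=[3, 2]
  pop 6: indeg[4]->0; indeg[5]->0 | ready=[4, 5] | order so far=[3, 2, 6]
  pop 4: no out-edges | ready=[5] | order so far=[3, 2, 6, 4]
  pop 5: indeg[0]->0; indeg[1]->0 | ready=[0, 1] | order so far=[3, 2, 6, 4, 5]
  pop 0: no out-edges | ready=[1] | order so far=[3, 2, 6, 4, 5, 0]
  pop 1: no out-edges | ready=[] | order so far=[3, 2, 6, 4, 5, 0, 1]
New canonical toposort: [3, 2, 6, 4, 5, 0, 1]
Compare positions:
  Node 0: index 0 -> 5 (moved)
  Node 1: index 6 -> 6 (same)
  Node 2: index 2 -> 1 (moved)
  Node 3: index 1 -> 0 (moved)
  Node 4: index 4 -> 3 (moved)
  Node 5: index 5 -> 4 (moved)
  Node 6: index 3 -> 2 (moved)
Nodes that changed position: 0 2 3 4 5 6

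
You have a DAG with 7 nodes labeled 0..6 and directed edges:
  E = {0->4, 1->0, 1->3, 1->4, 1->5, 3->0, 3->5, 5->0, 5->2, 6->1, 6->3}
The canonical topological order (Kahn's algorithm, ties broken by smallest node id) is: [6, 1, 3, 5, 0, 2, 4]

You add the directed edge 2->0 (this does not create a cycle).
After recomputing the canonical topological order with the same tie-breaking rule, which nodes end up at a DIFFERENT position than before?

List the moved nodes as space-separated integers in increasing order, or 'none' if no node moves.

Answer: 0 2

Derivation:
Old toposort: [6, 1, 3, 5, 0, 2, 4]
Added edge 2->0
Recompute Kahn (smallest-id tiebreak):
  initial in-degrees: [4, 1, 1, 2, 2, 2, 0]
  ready (indeg=0): [6]
  pop 6: indeg[1]->0; indeg[3]->1 | ready=[1] | order so far=[6]
  pop 1: indeg[0]->3; indeg[3]->0; indeg[4]->1; indeg[5]->1 | ready=[3] | order so far=[6, 1]
  pop 3: indeg[0]->2; indeg[5]->0 | ready=[5] | order so far=[6, 1, 3]
  pop 5: indeg[0]->1; indeg[2]->0 | ready=[2] | order so far=[6, 1, 3, 5]
  pop 2: indeg[0]->0 | ready=[0] | order so far=[6, 1, 3, 5, 2]
  pop 0: indeg[4]->0 | ready=[4] | order so far=[6, 1, 3, 5, 2, 0]
  pop 4: no out-edges | ready=[] | order so far=[6, 1, 3, 5, 2, 0, 4]
New canonical toposort: [6, 1, 3, 5, 2, 0, 4]
Compare positions:
  Node 0: index 4 -> 5 (moved)
  Node 1: index 1 -> 1 (same)
  Node 2: index 5 -> 4 (moved)
  Node 3: index 2 -> 2 (same)
  Node 4: index 6 -> 6 (same)
  Node 5: index 3 -> 3 (same)
  Node 6: index 0 -> 0 (same)
Nodes that changed position: 0 2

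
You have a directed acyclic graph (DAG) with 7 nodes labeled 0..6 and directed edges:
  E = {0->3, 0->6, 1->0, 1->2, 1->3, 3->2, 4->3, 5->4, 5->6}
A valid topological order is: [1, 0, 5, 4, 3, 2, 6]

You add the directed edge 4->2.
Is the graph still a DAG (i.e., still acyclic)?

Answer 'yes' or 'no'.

Answer: yes

Derivation:
Given toposort: [1, 0, 5, 4, 3, 2, 6]
Position of 4: index 3; position of 2: index 5
New edge 4->2: forward
Forward edge: respects the existing order. Still a DAG, same toposort still valid.
Still a DAG? yes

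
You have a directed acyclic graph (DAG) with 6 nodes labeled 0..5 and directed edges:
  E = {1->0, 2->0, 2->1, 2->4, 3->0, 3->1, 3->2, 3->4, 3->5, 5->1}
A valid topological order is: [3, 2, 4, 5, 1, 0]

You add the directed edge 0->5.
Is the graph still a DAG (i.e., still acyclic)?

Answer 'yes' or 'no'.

Answer: no

Derivation:
Given toposort: [3, 2, 4, 5, 1, 0]
Position of 0: index 5; position of 5: index 3
New edge 0->5: backward (u after v in old order)
Backward edge: old toposort is now invalid. Check if this creates a cycle.
Does 5 already reach 0? Reachable from 5: [0, 1, 5]. YES -> cycle!
Still a DAG? no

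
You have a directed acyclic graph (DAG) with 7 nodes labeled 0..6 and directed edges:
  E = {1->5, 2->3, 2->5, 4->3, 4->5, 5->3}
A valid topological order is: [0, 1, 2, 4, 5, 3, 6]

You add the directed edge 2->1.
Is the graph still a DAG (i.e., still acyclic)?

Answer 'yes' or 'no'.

Given toposort: [0, 1, 2, 4, 5, 3, 6]
Position of 2: index 2; position of 1: index 1
New edge 2->1: backward (u after v in old order)
Backward edge: old toposort is now invalid. Check if this creates a cycle.
Does 1 already reach 2? Reachable from 1: [1, 3, 5]. NO -> still a DAG (reorder needed).
Still a DAG? yes

Answer: yes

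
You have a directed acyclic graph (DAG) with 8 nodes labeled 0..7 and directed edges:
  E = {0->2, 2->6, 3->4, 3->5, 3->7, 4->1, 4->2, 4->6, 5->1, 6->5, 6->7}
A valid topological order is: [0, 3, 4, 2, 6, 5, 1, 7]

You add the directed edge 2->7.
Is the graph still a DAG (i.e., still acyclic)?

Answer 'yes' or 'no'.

Given toposort: [0, 3, 4, 2, 6, 5, 1, 7]
Position of 2: index 3; position of 7: index 7
New edge 2->7: forward
Forward edge: respects the existing order. Still a DAG, same toposort still valid.
Still a DAG? yes

Answer: yes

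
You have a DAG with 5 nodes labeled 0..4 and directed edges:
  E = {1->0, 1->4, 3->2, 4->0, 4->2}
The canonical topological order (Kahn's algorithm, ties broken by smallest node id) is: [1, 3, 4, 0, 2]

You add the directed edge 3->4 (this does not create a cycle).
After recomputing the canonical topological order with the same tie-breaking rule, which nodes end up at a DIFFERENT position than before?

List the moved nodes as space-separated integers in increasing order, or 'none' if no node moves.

Answer: none

Derivation:
Old toposort: [1, 3, 4, 0, 2]
Added edge 3->4
Recompute Kahn (smallest-id tiebreak):
  initial in-degrees: [2, 0, 2, 0, 2]
  ready (indeg=0): [1, 3]
  pop 1: indeg[0]->1; indeg[4]->1 | ready=[3] | order so far=[1]
  pop 3: indeg[2]->1; indeg[4]->0 | ready=[4] | order so far=[1, 3]
  pop 4: indeg[0]->0; indeg[2]->0 | ready=[0, 2] | order so far=[1, 3, 4]
  pop 0: no out-edges | ready=[2] | order so far=[1, 3, 4, 0]
  pop 2: no out-edges | ready=[] | order so far=[1, 3, 4, 0, 2]
New canonical toposort: [1, 3, 4, 0, 2]
Compare positions:
  Node 0: index 3 -> 3 (same)
  Node 1: index 0 -> 0 (same)
  Node 2: index 4 -> 4 (same)
  Node 3: index 1 -> 1 (same)
  Node 4: index 2 -> 2 (same)
Nodes that changed position: none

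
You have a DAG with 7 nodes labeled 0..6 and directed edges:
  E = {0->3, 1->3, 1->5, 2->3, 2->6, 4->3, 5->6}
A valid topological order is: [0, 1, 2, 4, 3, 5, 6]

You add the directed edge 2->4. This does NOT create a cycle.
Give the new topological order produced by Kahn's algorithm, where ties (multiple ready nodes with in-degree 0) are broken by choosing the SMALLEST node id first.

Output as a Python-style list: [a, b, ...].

Old toposort: [0, 1, 2, 4, 3, 5, 6]
Added edge: 2->4
Position of 2 (2) < position of 4 (3). Old order still valid.
Run Kahn's algorithm (break ties by smallest node id):
  initial in-degrees: [0, 0, 0, 4, 1, 1, 2]
  ready (indeg=0): [0, 1, 2]
  pop 0: indeg[3]->3 | ready=[1, 2] | order so far=[0]
  pop 1: indeg[3]->2; indeg[5]->0 | ready=[2, 5] | order so far=[0, 1]
  pop 2: indeg[3]->1; indeg[4]->0; indeg[6]->1 | ready=[4, 5] | order so far=[0, 1, 2]
  pop 4: indeg[3]->0 | ready=[3, 5] | order so far=[0, 1, 2, 4]
  pop 3: no out-edges | ready=[5] | order so far=[0, 1, 2, 4, 3]
  pop 5: indeg[6]->0 | ready=[6] | order so far=[0, 1, 2, 4, 3, 5]
  pop 6: no out-edges | ready=[] | order so far=[0, 1, 2, 4, 3, 5, 6]
  Result: [0, 1, 2, 4, 3, 5, 6]

Answer: [0, 1, 2, 4, 3, 5, 6]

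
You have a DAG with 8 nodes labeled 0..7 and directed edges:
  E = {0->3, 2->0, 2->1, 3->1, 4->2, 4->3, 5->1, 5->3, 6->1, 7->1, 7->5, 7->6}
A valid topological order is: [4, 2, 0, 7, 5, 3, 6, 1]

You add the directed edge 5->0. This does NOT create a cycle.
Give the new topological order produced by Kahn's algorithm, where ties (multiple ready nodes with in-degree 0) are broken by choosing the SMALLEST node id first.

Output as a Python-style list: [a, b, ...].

Answer: [4, 2, 7, 5, 0, 3, 6, 1]

Derivation:
Old toposort: [4, 2, 0, 7, 5, 3, 6, 1]
Added edge: 5->0
Position of 5 (4) > position of 0 (2). Must reorder: 5 must now come before 0.
Run Kahn's algorithm (break ties by smallest node id):
  initial in-degrees: [2, 5, 1, 3, 0, 1, 1, 0]
  ready (indeg=0): [4, 7]
  pop 4: indeg[2]->0; indeg[3]->2 | ready=[2, 7] | order so far=[4]
  pop 2: indeg[0]->1; indeg[1]->4 | ready=[7] | order so far=[4, 2]
  pop 7: indeg[1]->3; indeg[5]->0; indeg[6]->0 | ready=[5, 6] | order so far=[4, 2, 7]
  pop 5: indeg[0]->0; indeg[1]->2; indeg[3]->1 | ready=[0, 6] | order so far=[4, 2, 7, 5]
  pop 0: indeg[3]->0 | ready=[3, 6] | order so far=[4, 2, 7, 5, 0]
  pop 3: indeg[1]->1 | ready=[6] | order so far=[4, 2, 7, 5, 0, 3]
  pop 6: indeg[1]->0 | ready=[1] | order so far=[4, 2, 7, 5, 0, 3, 6]
  pop 1: no out-edges | ready=[] | order so far=[4, 2, 7, 5, 0, 3, 6, 1]
  Result: [4, 2, 7, 5, 0, 3, 6, 1]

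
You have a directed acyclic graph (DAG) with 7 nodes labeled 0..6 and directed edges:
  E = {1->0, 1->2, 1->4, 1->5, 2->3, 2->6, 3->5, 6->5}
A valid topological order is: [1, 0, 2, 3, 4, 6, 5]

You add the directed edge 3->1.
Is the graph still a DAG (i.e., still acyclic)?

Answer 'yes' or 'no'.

Given toposort: [1, 0, 2, 3, 4, 6, 5]
Position of 3: index 3; position of 1: index 0
New edge 3->1: backward (u after v in old order)
Backward edge: old toposort is now invalid. Check if this creates a cycle.
Does 1 already reach 3? Reachable from 1: [0, 1, 2, 3, 4, 5, 6]. YES -> cycle!
Still a DAG? no

Answer: no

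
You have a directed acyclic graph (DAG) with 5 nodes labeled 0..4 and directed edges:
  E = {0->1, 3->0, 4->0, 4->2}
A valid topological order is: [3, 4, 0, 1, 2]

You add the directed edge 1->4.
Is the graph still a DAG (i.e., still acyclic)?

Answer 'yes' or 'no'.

Given toposort: [3, 4, 0, 1, 2]
Position of 1: index 3; position of 4: index 1
New edge 1->4: backward (u after v in old order)
Backward edge: old toposort is now invalid. Check if this creates a cycle.
Does 4 already reach 1? Reachable from 4: [0, 1, 2, 4]. YES -> cycle!
Still a DAG? no

Answer: no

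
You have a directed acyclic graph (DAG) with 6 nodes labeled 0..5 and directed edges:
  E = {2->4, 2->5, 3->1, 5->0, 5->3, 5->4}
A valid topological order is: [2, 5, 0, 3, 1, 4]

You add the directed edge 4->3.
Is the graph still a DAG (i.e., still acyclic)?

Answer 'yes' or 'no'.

Given toposort: [2, 5, 0, 3, 1, 4]
Position of 4: index 5; position of 3: index 3
New edge 4->3: backward (u after v in old order)
Backward edge: old toposort is now invalid. Check if this creates a cycle.
Does 3 already reach 4? Reachable from 3: [1, 3]. NO -> still a DAG (reorder needed).
Still a DAG? yes

Answer: yes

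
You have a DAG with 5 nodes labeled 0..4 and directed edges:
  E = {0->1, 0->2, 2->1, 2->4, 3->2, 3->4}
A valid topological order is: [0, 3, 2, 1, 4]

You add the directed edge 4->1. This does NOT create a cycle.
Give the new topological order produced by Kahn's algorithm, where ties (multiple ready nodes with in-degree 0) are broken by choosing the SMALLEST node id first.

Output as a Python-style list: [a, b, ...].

Answer: [0, 3, 2, 4, 1]

Derivation:
Old toposort: [0, 3, 2, 1, 4]
Added edge: 4->1
Position of 4 (4) > position of 1 (3). Must reorder: 4 must now come before 1.
Run Kahn's algorithm (break ties by smallest node id):
  initial in-degrees: [0, 3, 2, 0, 2]
  ready (indeg=0): [0, 3]
  pop 0: indeg[1]->2; indeg[2]->1 | ready=[3] | order so far=[0]
  pop 3: indeg[2]->0; indeg[4]->1 | ready=[2] | order so far=[0, 3]
  pop 2: indeg[1]->1; indeg[4]->0 | ready=[4] | order so far=[0, 3, 2]
  pop 4: indeg[1]->0 | ready=[1] | order so far=[0, 3, 2, 4]
  pop 1: no out-edges | ready=[] | order so far=[0, 3, 2, 4, 1]
  Result: [0, 3, 2, 4, 1]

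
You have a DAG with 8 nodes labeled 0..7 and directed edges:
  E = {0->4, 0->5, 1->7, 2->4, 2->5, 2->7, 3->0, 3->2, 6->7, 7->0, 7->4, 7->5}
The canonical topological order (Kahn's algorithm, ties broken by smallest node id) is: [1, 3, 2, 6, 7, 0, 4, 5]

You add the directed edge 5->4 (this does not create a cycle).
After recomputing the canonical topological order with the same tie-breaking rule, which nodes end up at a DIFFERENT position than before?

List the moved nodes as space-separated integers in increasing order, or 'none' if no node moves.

Answer: 4 5

Derivation:
Old toposort: [1, 3, 2, 6, 7, 0, 4, 5]
Added edge 5->4
Recompute Kahn (smallest-id tiebreak):
  initial in-degrees: [2, 0, 1, 0, 4, 3, 0, 3]
  ready (indeg=0): [1, 3, 6]
  pop 1: indeg[7]->2 | ready=[3, 6] | order so far=[1]
  pop 3: indeg[0]->1; indeg[2]->0 | ready=[2, 6] | order so far=[1, 3]
  pop 2: indeg[4]->3; indeg[5]->2; indeg[7]->1 | ready=[6] | order so far=[1, 3, 2]
  pop 6: indeg[7]->0 | ready=[7] | order so far=[1, 3, 2, 6]
  pop 7: indeg[0]->0; indeg[4]->2; indeg[5]->1 | ready=[0] | order so far=[1, 3, 2, 6, 7]
  pop 0: indeg[4]->1; indeg[5]->0 | ready=[5] | order so far=[1, 3, 2, 6, 7, 0]
  pop 5: indeg[4]->0 | ready=[4] | order so far=[1, 3, 2, 6, 7, 0, 5]
  pop 4: no out-edges | ready=[] | order so far=[1, 3, 2, 6, 7, 0, 5, 4]
New canonical toposort: [1, 3, 2, 6, 7, 0, 5, 4]
Compare positions:
  Node 0: index 5 -> 5 (same)
  Node 1: index 0 -> 0 (same)
  Node 2: index 2 -> 2 (same)
  Node 3: index 1 -> 1 (same)
  Node 4: index 6 -> 7 (moved)
  Node 5: index 7 -> 6 (moved)
  Node 6: index 3 -> 3 (same)
  Node 7: index 4 -> 4 (same)
Nodes that changed position: 4 5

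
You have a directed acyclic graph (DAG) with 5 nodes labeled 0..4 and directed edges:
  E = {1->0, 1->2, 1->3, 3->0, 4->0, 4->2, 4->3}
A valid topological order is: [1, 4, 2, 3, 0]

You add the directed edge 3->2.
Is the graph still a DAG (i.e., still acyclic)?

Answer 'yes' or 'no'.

Given toposort: [1, 4, 2, 3, 0]
Position of 3: index 3; position of 2: index 2
New edge 3->2: backward (u after v in old order)
Backward edge: old toposort is now invalid. Check if this creates a cycle.
Does 2 already reach 3? Reachable from 2: [2]. NO -> still a DAG (reorder needed).
Still a DAG? yes

Answer: yes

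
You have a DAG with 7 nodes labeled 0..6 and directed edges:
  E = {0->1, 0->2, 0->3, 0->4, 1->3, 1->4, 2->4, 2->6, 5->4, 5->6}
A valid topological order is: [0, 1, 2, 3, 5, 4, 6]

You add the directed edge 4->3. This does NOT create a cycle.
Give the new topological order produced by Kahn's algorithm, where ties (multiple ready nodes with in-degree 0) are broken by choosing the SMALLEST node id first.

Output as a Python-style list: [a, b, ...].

Old toposort: [0, 1, 2, 3, 5, 4, 6]
Added edge: 4->3
Position of 4 (5) > position of 3 (3). Must reorder: 4 must now come before 3.
Run Kahn's algorithm (break ties by smallest node id):
  initial in-degrees: [0, 1, 1, 3, 4, 0, 2]
  ready (indeg=0): [0, 5]
  pop 0: indeg[1]->0; indeg[2]->0; indeg[3]->2; indeg[4]->3 | ready=[1, 2, 5] | order so far=[0]
  pop 1: indeg[3]->1; indeg[4]->2 | ready=[2, 5] | order so far=[0, 1]
  pop 2: indeg[4]->1; indeg[6]->1 | ready=[5] | order so far=[0, 1, 2]
  pop 5: indeg[4]->0; indeg[6]->0 | ready=[4, 6] | order so far=[0, 1, 2, 5]
  pop 4: indeg[3]->0 | ready=[3, 6] | order so far=[0, 1, 2, 5, 4]
  pop 3: no out-edges | ready=[6] | order so far=[0, 1, 2, 5, 4, 3]
  pop 6: no out-edges | ready=[] | order so far=[0, 1, 2, 5, 4, 3, 6]
  Result: [0, 1, 2, 5, 4, 3, 6]

Answer: [0, 1, 2, 5, 4, 3, 6]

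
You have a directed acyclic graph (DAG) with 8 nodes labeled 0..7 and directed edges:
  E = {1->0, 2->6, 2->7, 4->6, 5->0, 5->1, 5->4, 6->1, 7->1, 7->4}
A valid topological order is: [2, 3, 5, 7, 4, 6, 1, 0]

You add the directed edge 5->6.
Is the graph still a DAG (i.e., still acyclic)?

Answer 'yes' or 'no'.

Answer: yes

Derivation:
Given toposort: [2, 3, 5, 7, 4, 6, 1, 0]
Position of 5: index 2; position of 6: index 5
New edge 5->6: forward
Forward edge: respects the existing order. Still a DAG, same toposort still valid.
Still a DAG? yes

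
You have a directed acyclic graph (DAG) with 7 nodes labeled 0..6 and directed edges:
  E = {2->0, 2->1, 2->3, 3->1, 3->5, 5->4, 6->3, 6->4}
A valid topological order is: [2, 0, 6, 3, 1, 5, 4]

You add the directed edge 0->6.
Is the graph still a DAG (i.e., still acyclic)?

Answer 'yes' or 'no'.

Answer: yes

Derivation:
Given toposort: [2, 0, 6, 3, 1, 5, 4]
Position of 0: index 1; position of 6: index 2
New edge 0->6: forward
Forward edge: respects the existing order. Still a DAG, same toposort still valid.
Still a DAG? yes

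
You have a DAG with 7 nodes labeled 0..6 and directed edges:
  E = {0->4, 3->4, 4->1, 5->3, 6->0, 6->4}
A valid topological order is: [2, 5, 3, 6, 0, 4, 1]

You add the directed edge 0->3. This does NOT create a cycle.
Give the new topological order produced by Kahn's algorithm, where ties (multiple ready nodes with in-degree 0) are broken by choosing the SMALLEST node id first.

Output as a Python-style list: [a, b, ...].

Old toposort: [2, 5, 3, 6, 0, 4, 1]
Added edge: 0->3
Position of 0 (4) > position of 3 (2). Must reorder: 0 must now come before 3.
Run Kahn's algorithm (break ties by smallest node id):
  initial in-degrees: [1, 1, 0, 2, 3, 0, 0]
  ready (indeg=0): [2, 5, 6]
  pop 2: no out-edges | ready=[5, 6] | order so far=[2]
  pop 5: indeg[3]->1 | ready=[6] | order so far=[2, 5]
  pop 6: indeg[0]->0; indeg[4]->2 | ready=[0] | order so far=[2, 5, 6]
  pop 0: indeg[3]->0; indeg[4]->1 | ready=[3] | order so far=[2, 5, 6, 0]
  pop 3: indeg[4]->0 | ready=[4] | order so far=[2, 5, 6, 0, 3]
  pop 4: indeg[1]->0 | ready=[1] | order so far=[2, 5, 6, 0, 3, 4]
  pop 1: no out-edges | ready=[] | order so far=[2, 5, 6, 0, 3, 4, 1]
  Result: [2, 5, 6, 0, 3, 4, 1]

Answer: [2, 5, 6, 0, 3, 4, 1]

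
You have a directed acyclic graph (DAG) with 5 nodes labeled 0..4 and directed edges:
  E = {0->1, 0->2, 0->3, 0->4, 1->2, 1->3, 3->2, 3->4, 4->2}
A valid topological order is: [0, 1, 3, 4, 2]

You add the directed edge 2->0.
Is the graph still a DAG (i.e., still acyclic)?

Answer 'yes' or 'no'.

Answer: no

Derivation:
Given toposort: [0, 1, 3, 4, 2]
Position of 2: index 4; position of 0: index 0
New edge 2->0: backward (u after v in old order)
Backward edge: old toposort is now invalid. Check if this creates a cycle.
Does 0 already reach 2? Reachable from 0: [0, 1, 2, 3, 4]. YES -> cycle!
Still a DAG? no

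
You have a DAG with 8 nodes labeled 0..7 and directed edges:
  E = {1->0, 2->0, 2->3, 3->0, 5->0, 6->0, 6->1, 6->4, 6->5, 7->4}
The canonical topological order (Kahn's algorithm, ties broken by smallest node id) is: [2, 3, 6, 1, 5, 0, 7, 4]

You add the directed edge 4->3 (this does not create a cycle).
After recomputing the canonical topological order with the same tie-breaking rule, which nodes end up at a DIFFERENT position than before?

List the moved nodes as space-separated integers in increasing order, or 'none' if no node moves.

Old toposort: [2, 3, 6, 1, 5, 0, 7, 4]
Added edge 4->3
Recompute Kahn (smallest-id tiebreak):
  initial in-degrees: [5, 1, 0, 2, 2, 1, 0, 0]
  ready (indeg=0): [2, 6, 7]
  pop 2: indeg[0]->4; indeg[3]->1 | ready=[6, 7] | order so far=[2]
  pop 6: indeg[0]->3; indeg[1]->0; indeg[4]->1; indeg[5]->0 | ready=[1, 5, 7] | order so far=[2, 6]
  pop 1: indeg[0]->2 | ready=[5, 7] | order so far=[2, 6, 1]
  pop 5: indeg[0]->1 | ready=[7] | order so far=[2, 6, 1, 5]
  pop 7: indeg[4]->0 | ready=[4] | order so far=[2, 6, 1, 5, 7]
  pop 4: indeg[3]->0 | ready=[3] | order so far=[2, 6, 1, 5, 7, 4]
  pop 3: indeg[0]->0 | ready=[0] | order so far=[2, 6, 1, 5, 7, 4, 3]
  pop 0: no out-edges | ready=[] | order so far=[2, 6, 1, 5, 7, 4, 3, 0]
New canonical toposort: [2, 6, 1, 5, 7, 4, 3, 0]
Compare positions:
  Node 0: index 5 -> 7 (moved)
  Node 1: index 3 -> 2 (moved)
  Node 2: index 0 -> 0 (same)
  Node 3: index 1 -> 6 (moved)
  Node 4: index 7 -> 5 (moved)
  Node 5: index 4 -> 3 (moved)
  Node 6: index 2 -> 1 (moved)
  Node 7: index 6 -> 4 (moved)
Nodes that changed position: 0 1 3 4 5 6 7

Answer: 0 1 3 4 5 6 7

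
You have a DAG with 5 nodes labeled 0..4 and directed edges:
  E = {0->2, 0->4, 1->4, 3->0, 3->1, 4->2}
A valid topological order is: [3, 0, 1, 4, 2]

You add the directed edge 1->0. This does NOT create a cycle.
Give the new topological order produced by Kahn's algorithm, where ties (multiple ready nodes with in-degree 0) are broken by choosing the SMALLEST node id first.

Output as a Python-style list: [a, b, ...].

Old toposort: [3, 0, 1, 4, 2]
Added edge: 1->0
Position of 1 (2) > position of 0 (1). Must reorder: 1 must now come before 0.
Run Kahn's algorithm (break ties by smallest node id):
  initial in-degrees: [2, 1, 2, 0, 2]
  ready (indeg=0): [3]
  pop 3: indeg[0]->1; indeg[1]->0 | ready=[1] | order so far=[3]
  pop 1: indeg[0]->0; indeg[4]->1 | ready=[0] | order so far=[3, 1]
  pop 0: indeg[2]->1; indeg[4]->0 | ready=[4] | order so far=[3, 1, 0]
  pop 4: indeg[2]->0 | ready=[2] | order so far=[3, 1, 0, 4]
  pop 2: no out-edges | ready=[] | order so far=[3, 1, 0, 4, 2]
  Result: [3, 1, 0, 4, 2]

Answer: [3, 1, 0, 4, 2]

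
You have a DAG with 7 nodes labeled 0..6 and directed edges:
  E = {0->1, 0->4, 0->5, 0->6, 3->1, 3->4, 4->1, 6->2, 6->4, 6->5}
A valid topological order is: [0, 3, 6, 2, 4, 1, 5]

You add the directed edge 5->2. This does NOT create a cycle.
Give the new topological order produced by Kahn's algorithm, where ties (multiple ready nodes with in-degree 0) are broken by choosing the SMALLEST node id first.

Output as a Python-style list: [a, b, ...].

Old toposort: [0, 3, 6, 2, 4, 1, 5]
Added edge: 5->2
Position of 5 (6) > position of 2 (3). Must reorder: 5 must now come before 2.
Run Kahn's algorithm (break ties by smallest node id):
  initial in-degrees: [0, 3, 2, 0, 3, 2, 1]
  ready (indeg=0): [0, 3]
  pop 0: indeg[1]->2; indeg[4]->2; indeg[5]->1; indeg[6]->0 | ready=[3, 6] | order so far=[0]
  pop 3: indeg[1]->1; indeg[4]->1 | ready=[6] | order so far=[0, 3]
  pop 6: indeg[2]->1; indeg[4]->0; indeg[5]->0 | ready=[4, 5] | order so far=[0, 3, 6]
  pop 4: indeg[1]->0 | ready=[1, 5] | order so far=[0, 3, 6, 4]
  pop 1: no out-edges | ready=[5] | order so far=[0, 3, 6, 4, 1]
  pop 5: indeg[2]->0 | ready=[2] | order so far=[0, 3, 6, 4, 1, 5]
  pop 2: no out-edges | ready=[] | order so far=[0, 3, 6, 4, 1, 5, 2]
  Result: [0, 3, 6, 4, 1, 5, 2]

Answer: [0, 3, 6, 4, 1, 5, 2]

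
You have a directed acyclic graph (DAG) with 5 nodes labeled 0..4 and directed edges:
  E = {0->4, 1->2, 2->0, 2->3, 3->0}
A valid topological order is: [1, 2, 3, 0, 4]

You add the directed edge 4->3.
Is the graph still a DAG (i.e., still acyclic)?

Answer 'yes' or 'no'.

Answer: no

Derivation:
Given toposort: [1, 2, 3, 0, 4]
Position of 4: index 4; position of 3: index 2
New edge 4->3: backward (u after v in old order)
Backward edge: old toposort is now invalid. Check if this creates a cycle.
Does 3 already reach 4? Reachable from 3: [0, 3, 4]. YES -> cycle!
Still a DAG? no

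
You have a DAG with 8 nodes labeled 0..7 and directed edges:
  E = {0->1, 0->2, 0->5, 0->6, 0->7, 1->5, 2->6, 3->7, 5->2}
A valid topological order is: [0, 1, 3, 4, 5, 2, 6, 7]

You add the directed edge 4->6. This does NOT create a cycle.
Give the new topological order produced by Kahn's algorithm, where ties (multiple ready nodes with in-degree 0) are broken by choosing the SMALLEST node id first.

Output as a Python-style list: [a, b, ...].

Answer: [0, 1, 3, 4, 5, 2, 6, 7]

Derivation:
Old toposort: [0, 1, 3, 4, 5, 2, 6, 7]
Added edge: 4->6
Position of 4 (3) < position of 6 (6). Old order still valid.
Run Kahn's algorithm (break ties by smallest node id):
  initial in-degrees: [0, 1, 2, 0, 0, 2, 3, 2]
  ready (indeg=0): [0, 3, 4]
  pop 0: indeg[1]->0; indeg[2]->1; indeg[5]->1; indeg[6]->2; indeg[7]->1 | ready=[1, 3, 4] | order so far=[0]
  pop 1: indeg[5]->0 | ready=[3, 4, 5] | order so far=[0, 1]
  pop 3: indeg[7]->0 | ready=[4, 5, 7] | order so far=[0, 1, 3]
  pop 4: indeg[6]->1 | ready=[5, 7] | order so far=[0, 1, 3, 4]
  pop 5: indeg[2]->0 | ready=[2, 7] | order so far=[0, 1, 3, 4, 5]
  pop 2: indeg[6]->0 | ready=[6, 7] | order so far=[0, 1, 3, 4, 5, 2]
  pop 6: no out-edges | ready=[7] | order so far=[0, 1, 3, 4, 5, 2, 6]
  pop 7: no out-edges | ready=[] | order so far=[0, 1, 3, 4, 5, 2, 6, 7]
  Result: [0, 1, 3, 4, 5, 2, 6, 7]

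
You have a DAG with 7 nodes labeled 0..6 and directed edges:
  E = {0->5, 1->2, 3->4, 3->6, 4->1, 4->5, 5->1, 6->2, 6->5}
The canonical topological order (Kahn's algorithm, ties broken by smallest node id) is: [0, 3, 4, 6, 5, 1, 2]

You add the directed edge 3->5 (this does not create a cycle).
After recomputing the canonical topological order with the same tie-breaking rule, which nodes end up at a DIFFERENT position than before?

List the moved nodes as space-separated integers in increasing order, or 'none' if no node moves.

Answer: none

Derivation:
Old toposort: [0, 3, 4, 6, 5, 1, 2]
Added edge 3->5
Recompute Kahn (smallest-id tiebreak):
  initial in-degrees: [0, 2, 2, 0, 1, 4, 1]
  ready (indeg=0): [0, 3]
  pop 0: indeg[5]->3 | ready=[3] | order so far=[0]
  pop 3: indeg[4]->0; indeg[5]->2; indeg[6]->0 | ready=[4, 6] | order so far=[0, 3]
  pop 4: indeg[1]->1; indeg[5]->1 | ready=[6] | order so far=[0, 3, 4]
  pop 6: indeg[2]->1; indeg[5]->0 | ready=[5] | order so far=[0, 3, 4, 6]
  pop 5: indeg[1]->0 | ready=[1] | order so far=[0, 3, 4, 6, 5]
  pop 1: indeg[2]->0 | ready=[2] | order so far=[0, 3, 4, 6, 5, 1]
  pop 2: no out-edges | ready=[] | order so far=[0, 3, 4, 6, 5, 1, 2]
New canonical toposort: [0, 3, 4, 6, 5, 1, 2]
Compare positions:
  Node 0: index 0 -> 0 (same)
  Node 1: index 5 -> 5 (same)
  Node 2: index 6 -> 6 (same)
  Node 3: index 1 -> 1 (same)
  Node 4: index 2 -> 2 (same)
  Node 5: index 4 -> 4 (same)
  Node 6: index 3 -> 3 (same)
Nodes that changed position: none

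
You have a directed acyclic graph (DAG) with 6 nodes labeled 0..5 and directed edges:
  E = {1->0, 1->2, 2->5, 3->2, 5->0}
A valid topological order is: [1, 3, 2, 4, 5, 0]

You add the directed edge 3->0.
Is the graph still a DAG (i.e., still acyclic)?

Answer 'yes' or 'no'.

Given toposort: [1, 3, 2, 4, 5, 0]
Position of 3: index 1; position of 0: index 5
New edge 3->0: forward
Forward edge: respects the existing order. Still a DAG, same toposort still valid.
Still a DAG? yes

Answer: yes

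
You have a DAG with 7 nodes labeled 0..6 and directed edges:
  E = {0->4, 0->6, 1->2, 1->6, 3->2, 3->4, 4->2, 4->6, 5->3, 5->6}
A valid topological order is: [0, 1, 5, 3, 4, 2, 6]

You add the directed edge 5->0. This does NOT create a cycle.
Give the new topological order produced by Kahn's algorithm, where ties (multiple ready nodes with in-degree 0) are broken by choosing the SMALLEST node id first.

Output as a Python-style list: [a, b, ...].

Old toposort: [0, 1, 5, 3, 4, 2, 6]
Added edge: 5->0
Position of 5 (2) > position of 0 (0). Must reorder: 5 must now come before 0.
Run Kahn's algorithm (break ties by smallest node id):
  initial in-degrees: [1, 0, 3, 1, 2, 0, 4]
  ready (indeg=0): [1, 5]
  pop 1: indeg[2]->2; indeg[6]->3 | ready=[5] | order so far=[1]
  pop 5: indeg[0]->0; indeg[3]->0; indeg[6]->2 | ready=[0, 3] | order so far=[1, 5]
  pop 0: indeg[4]->1; indeg[6]->1 | ready=[3] | order so far=[1, 5, 0]
  pop 3: indeg[2]->1; indeg[4]->0 | ready=[4] | order so far=[1, 5, 0, 3]
  pop 4: indeg[2]->0; indeg[6]->0 | ready=[2, 6] | order so far=[1, 5, 0, 3, 4]
  pop 2: no out-edges | ready=[6] | order so far=[1, 5, 0, 3, 4, 2]
  pop 6: no out-edges | ready=[] | order so far=[1, 5, 0, 3, 4, 2, 6]
  Result: [1, 5, 0, 3, 4, 2, 6]

Answer: [1, 5, 0, 3, 4, 2, 6]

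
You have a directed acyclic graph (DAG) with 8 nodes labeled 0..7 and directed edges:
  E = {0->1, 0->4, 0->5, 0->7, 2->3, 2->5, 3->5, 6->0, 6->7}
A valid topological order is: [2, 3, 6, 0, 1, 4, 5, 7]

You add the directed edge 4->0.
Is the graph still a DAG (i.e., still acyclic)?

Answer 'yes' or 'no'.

Answer: no

Derivation:
Given toposort: [2, 3, 6, 0, 1, 4, 5, 7]
Position of 4: index 5; position of 0: index 3
New edge 4->0: backward (u after v in old order)
Backward edge: old toposort is now invalid. Check if this creates a cycle.
Does 0 already reach 4? Reachable from 0: [0, 1, 4, 5, 7]. YES -> cycle!
Still a DAG? no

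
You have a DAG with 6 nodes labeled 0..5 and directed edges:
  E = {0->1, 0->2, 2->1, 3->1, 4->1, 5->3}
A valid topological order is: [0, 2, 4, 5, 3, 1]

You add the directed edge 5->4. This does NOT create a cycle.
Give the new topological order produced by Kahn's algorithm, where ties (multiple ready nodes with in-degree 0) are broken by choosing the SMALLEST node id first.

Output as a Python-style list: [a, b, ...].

Old toposort: [0, 2, 4, 5, 3, 1]
Added edge: 5->4
Position of 5 (3) > position of 4 (2). Must reorder: 5 must now come before 4.
Run Kahn's algorithm (break ties by smallest node id):
  initial in-degrees: [0, 4, 1, 1, 1, 0]
  ready (indeg=0): [0, 5]
  pop 0: indeg[1]->3; indeg[2]->0 | ready=[2, 5] | order so far=[0]
  pop 2: indeg[1]->2 | ready=[5] | order so far=[0, 2]
  pop 5: indeg[3]->0; indeg[4]->0 | ready=[3, 4] | order so far=[0, 2, 5]
  pop 3: indeg[1]->1 | ready=[4] | order so far=[0, 2, 5, 3]
  pop 4: indeg[1]->0 | ready=[1] | order so far=[0, 2, 5, 3, 4]
  pop 1: no out-edges | ready=[] | order so far=[0, 2, 5, 3, 4, 1]
  Result: [0, 2, 5, 3, 4, 1]

Answer: [0, 2, 5, 3, 4, 1]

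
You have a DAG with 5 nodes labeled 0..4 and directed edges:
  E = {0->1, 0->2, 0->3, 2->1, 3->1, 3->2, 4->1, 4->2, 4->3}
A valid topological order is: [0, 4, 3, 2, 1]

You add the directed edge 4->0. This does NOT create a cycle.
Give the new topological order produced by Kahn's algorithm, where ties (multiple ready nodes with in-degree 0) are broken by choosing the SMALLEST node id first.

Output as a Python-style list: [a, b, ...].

Old toposort: [0, 4, 3, 2, 1]
Added edge: 4->0
Position of 4 (1) > position of 0 (0). Must reorder: 4 must now come before 0.
Run Kahn's algorithm (break ties by smallest node id):
  initial in-degrees: [1, 4, 3, 2, 0]
  ready (indeg=0): [4]
  pop 4: indeg[0]->0; indeg[1]->3; indeg[2]->2; indeg[3]->1 | ready=[0] | order so far=[4]
  pop 0: indeg[1]->2; indeg[2]->1; indeg[3]->0 | ready=[3] | order so far=[4, 0]
  pop 3: indeg[1]->1; indeg[2]->0 | ready=[2] | order so far=[4, 0, 3]
  pop 2: indeg[1]->0 | ready=[1] | order so far=[4, 0, 3, 2]
  pop 1: no out-edges | ready=[] | order so far=[4, 0, 3, 2, 1]
  Result: [4, 0, 3, 2, 1]

Answer: [4, 0, 3, 2, 1]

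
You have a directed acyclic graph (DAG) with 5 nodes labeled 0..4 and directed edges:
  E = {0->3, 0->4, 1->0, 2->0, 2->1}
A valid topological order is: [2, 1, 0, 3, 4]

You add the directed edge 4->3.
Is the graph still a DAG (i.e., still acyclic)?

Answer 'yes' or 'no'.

Answer: yes

Derivation:
Given toposort: [2, 1, 0, 3, 4]
Position of 4: index 4; position of 3: index 3
New edge 4->3: backward (u after v in old order)
Backward edge: old toposort is now invalid. Check if this creates a cycle.
Does 3 already reach 4? Reachable from 3: [3]. NO -> still a DAG (reorder needed).
Still a DAG? yes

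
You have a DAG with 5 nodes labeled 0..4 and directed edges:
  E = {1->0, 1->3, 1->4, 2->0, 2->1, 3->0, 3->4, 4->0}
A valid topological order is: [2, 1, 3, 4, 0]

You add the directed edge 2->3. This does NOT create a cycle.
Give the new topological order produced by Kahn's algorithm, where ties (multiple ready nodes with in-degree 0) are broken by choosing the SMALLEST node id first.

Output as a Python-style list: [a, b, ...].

Answer: [2, 1, 3, 4, 0]

Derivation:
Old toposort: [2, 1, 3, 4, 0]
Added edge: 2->3
Position of 2 (0) < position of 3 (2). Old order still valid.
Run Kahn's algorithm (break ties by smallest node id):
  initial in-degrees: [4, 1, 0, 2, 2]
  ready (indeg=0): [2]
  pop 2: indeg[0]->3; indeg[1]->0; indeg[3]->1 | ready=[1] | order so far=[2]
  pop 1: indeg[0]->2; indeg[3]->0; indeg[4]->1 | ready=[3] | order so far=[2, 1]
  pop 3: indeg[0]->1; indeg[4]->0 | ready=[4] | order so far=[2, 1, 3]
  pop 4: indeg[0]->0 | ready=[0] | order so far=[2, 1, 3, 4]
  pop 0: no out-edges | ready=[] | order so far=[2, 1, 3, 4, 0]
  Result: [2, 1, 3, 4, 0]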